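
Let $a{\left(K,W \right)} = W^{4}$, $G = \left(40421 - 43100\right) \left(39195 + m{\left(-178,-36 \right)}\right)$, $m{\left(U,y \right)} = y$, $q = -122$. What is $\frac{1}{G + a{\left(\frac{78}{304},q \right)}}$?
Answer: $\frac{1}{116626495} \approx 8.5744 \cdot 10^{-9}$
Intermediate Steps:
$G = -104906961$ ($G = \left(40421 - 43100\right) \left(39195 - 36\right) = \left(-2679\right) 39159 = -104906961$)
$\frac{1}{G + a{\left(\frac{78}{304},q \right)}} = \frac{1}{-104906961 + \left(-122\right)^{4}} = \frac{1}{-104906961 + 221533456} = \frac{1}{116626495}$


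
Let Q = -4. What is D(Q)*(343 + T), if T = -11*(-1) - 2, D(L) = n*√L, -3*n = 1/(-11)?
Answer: 64*I/3 ≈ 21.333*I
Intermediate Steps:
n = 1/33 (n = -⅓/(-11) = -⅓*(-1/11) = 1/33 ≈ 0.030303)
D(L) = √L/33
T = 9 (T = 11 - 2 = 9)
D(Q)*(343 + T) = (√(-4)/33)*(343 + 9) = ((2*I)/33)*352 = (2*I/33)*352 = 64*I/3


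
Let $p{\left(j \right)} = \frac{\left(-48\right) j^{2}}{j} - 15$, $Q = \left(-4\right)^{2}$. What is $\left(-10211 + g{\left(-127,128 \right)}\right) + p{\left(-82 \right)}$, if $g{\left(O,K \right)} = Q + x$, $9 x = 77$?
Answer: $- \frac{56389}{9} \approx -6265.4$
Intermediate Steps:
$x = \frac{77}{9}$ ($x = \frac{1}{9} \cdot 77 = \frac{77}{9} \approx 8.5556$)
$Q = 16$
$g{\left(O,K \right)} = \frac{221}{9}$ ($g{\left(O,K \right)} = 16 + \frac{77}{9} = \frac{221}{9}$)
$p{\left(j \right)} = -15 - 48 j$ ($p{\left(j \right)} = - 48 j - 15 = -15 - 48 j$)
$\left(-10211 + g{\left(-127,128 \right)}\right) + p{\left(-82 \right)} = \left(-10211 + \frac{221}{9}\right) - -3921 = - \frac{91678}{9} + \left(-15 + 3936\right) = - \frac{91678}{9} + 3921 = - \frac{56389}{9}$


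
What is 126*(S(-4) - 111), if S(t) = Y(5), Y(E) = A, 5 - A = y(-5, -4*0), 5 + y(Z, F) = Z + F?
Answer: -12096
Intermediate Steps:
y(Z, F) = -5 + F + Z (y(Z, F) = -5 + (Z + F) = -5 + (F + Z) = -5 + F + Z)
A = 15 (A = 5 - (-5 - 4*0 - 5) = 5 - (-5 + 0 - 5) = 5 - 1*(-10) = 5 + 10 = 15)
Y(E) = 15
S(t) = 15
126*(S(-4) - 111) = 126*(15 - 111) = 126*(-96) = -12096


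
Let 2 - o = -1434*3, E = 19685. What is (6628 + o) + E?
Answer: 30617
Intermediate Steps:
o = 4304 (o = 2 - (-1434)*3 = 2 - 1*(-4302) = 2 + 4302 = 4304)
(6628 + o) + E = (6628 + 4304) + 19685 = 10932 + 19685 = 30617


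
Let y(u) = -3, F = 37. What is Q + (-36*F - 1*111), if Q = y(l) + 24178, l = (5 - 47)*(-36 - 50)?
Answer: 22732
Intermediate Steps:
l = 3612 (l = -42*(-86) = 3612)
Q = 24175 (Q = -3 + 24178 = 24175)
Q + (-36*F - 1*111) = 24175 + (-36*37 - 1*111) = 24175 + (-1332 - 111) = 24175 - 1443 = 22732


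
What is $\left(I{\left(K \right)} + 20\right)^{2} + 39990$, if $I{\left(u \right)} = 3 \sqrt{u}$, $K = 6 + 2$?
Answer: $40462 + 240 \sqrt{2} \approx 40801.0$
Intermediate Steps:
$K = 8$
$\left(I{\left(K \right)} + 20\right)^{2} + 39990 = \left(3 \sqrt{8} + 20\right)^{2} + 39990 = \left(3 \cdot 2 \sqrt{2} + 20\right)^{2} + 39990 = \left(6 \sqrt{2} + 20\right)^{2} + 39990 = \left(20 + 6 \sqrt{2}\right)^{2} + 39990 = 39990 + \left(20 + 6 \sqrt{2}\right)^{2}$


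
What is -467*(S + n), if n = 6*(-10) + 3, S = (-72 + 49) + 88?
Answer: -3736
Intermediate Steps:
S = 65 (S = -23 + 88 = 65)
n = -57 (n = -60 + 3 = -57)
-467*(S + n) = -467*(65 - 57) = -467*8 = -3736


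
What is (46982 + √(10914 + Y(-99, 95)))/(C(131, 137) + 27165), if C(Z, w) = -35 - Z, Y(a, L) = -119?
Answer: 46982/26999 + √10795/26999 ≈ 1.7440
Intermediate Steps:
(46982 + √(10914 + Y(-99, 95)))/(C(131, 137) + 27165) = (46982 + √(10914 - 119))/((-35 - 1*131) + 27165) = (46982 + √10795)/((-35 - 131) + 27165) = (46982 + √10795)/(-166 + 27165) = (46982 + √10795)/26999 = (46982 + √10795)*(1/26999) = 46982/26999 + √10795/26999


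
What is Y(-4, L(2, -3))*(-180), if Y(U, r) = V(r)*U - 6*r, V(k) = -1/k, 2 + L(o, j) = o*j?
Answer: -8550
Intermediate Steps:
L(o, j) = -2 + j*o (L(o, j) = -2 + o*j = -2 + j*o)
Y(U, r) = -6*r - U/r (Y(U, r) = (-1/r)*U - 6*r = -U/r - 6*r = -6*r - U/r)
Y(-4, L(2, -3))*(-180) = (-6*(-2 - 3*2) - 1*(-4)/(-2 - 3*2))*(-180) = (-6*(-2 - 6) - 1*(-4)/(-2 - 6))*(-180) = (-6*(-8) - 1*(-4)/(-8))*(-180) = (48 - 1*(-4)*(-⅛))*(-180) = (48 - ½)*(-180) = (95/2)*(-180) = -8550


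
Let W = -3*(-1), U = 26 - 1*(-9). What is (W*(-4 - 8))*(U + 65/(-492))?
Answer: -51465/41 ≈ -1255.2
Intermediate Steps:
U = 35 (U = 26 + 9 = 35)
W = 3
(W*(-4 - 8))*(U + 65/(-492)) = (3*(-4 - 8))*(35 + 65/(-492)) = (3*(-12))*(35 + 65*(-1/492)) = -36*(35 - 65/492) = -36*17155/492 = -51465/41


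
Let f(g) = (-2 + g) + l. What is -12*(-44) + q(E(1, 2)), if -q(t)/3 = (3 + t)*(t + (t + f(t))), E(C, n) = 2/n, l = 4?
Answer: 468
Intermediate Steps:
f(g) = 2 + g (f(g) = (-2 + g) + 4 = 2 + g)
q(t) = -3*(2 + 3*t)*(3 + t) (q(t) = -3*(3 + t)*(t + (t + (2 + t))) = -3*(3 + t)*(t + (2 + 2*t)) = -3*(3 + t)*(2 + 3*t) = -3*(2 + 3*t)*(3 + t))
-12*(-44) + q(E(1, 2)) = -12*(-44) + (-18 - 66/2 - 9*1**2) = 528 + (-18 - 66/2 - 9*1**2) = 528 + (-18 - 33*1 - 9*1**2) = 528 + (-18 - 33 - 9*1) = 528 + (-18 - 33 - 9) = 528 - 60 = 468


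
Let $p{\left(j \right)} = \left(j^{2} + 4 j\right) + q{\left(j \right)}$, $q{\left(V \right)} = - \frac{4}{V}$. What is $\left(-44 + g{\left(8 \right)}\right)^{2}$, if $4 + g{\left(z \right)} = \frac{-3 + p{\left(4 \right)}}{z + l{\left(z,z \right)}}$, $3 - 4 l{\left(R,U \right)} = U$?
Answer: $\frac{1401856}{729} \approx 1923.0$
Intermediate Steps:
$l{\left(R,U \right)} = \frac{3}{4} - \frac{U}{4}$
$p{\left(j \right)} = j^{2} - \frac{4}{j} + 4 j$ ($p{\left(j \right)} = \left(j^{2} + 4 j\right) - \frac{4}{j} = j^{2} - \frac{4}{j} + 4 j$)
$g{\left(z \right)} = -4 + \frac{28}{\frac{3}{4} + \frac{3 z}{4}}$ ($g{\left(z \right)} = -4 + \frac{-3 + \frac{-4 + 4^{2} \left(4 + 4\right)}{4}}{z - \left(- \frac{3}{4} + \frac{z}{4}\right)} = -4 + \frac{-3 + \frac{-4 + 16 \cdot 8}{4}}{\frac{3}{4} + \frac{3 z}{4}} = -4 + \frac{-3 + \frac{-4 + 128}{4}}{\frac{3}{4} + \frac{3 z}{4}} = -4 + \frac{-3 + \frac{1}{4} \cdot 124}{\frac{3}{4} + \frac{3 z}{4}} = -4 + \frac{-3 + 31}{\frac{3}{4} + \frac{3 z}{4}} = -4 + \frac{28}{\frac{3}{4} + \frac{3 z}{4}}$)
$\left(-44 + g{\left(8 \right)}\right)^{2} = \left(-44 + \frac{4 \left(25 - 24\right)}{3 \left(1 + 8\right)}\right)^{2} = \left(-44 + \frac{4 \left(25 - 24\right)}{3 \cdot 9}\right)^{2} = \left(-44 + \frac{4}{3} \cdot \frac{1}{9} \cdot 1\right)^{2} = \left(-44 + \frac{4}{27}\right)^{2} = \left(- \frac{1184}{27}\right)^{2} = \frac{1401856}{729}$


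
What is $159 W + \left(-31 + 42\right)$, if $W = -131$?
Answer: $-20818$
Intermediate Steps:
$159 W + \left(-31 + 42\right) = 159 \left(-131\right) + \left(-31 + 42\right) = -20829 + 11 = -20818$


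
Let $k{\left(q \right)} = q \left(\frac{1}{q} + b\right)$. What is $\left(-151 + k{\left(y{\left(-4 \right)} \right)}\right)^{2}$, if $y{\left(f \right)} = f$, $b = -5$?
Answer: $16900$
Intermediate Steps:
$k{\left(q \right)} = q \left(-5 + \frac{1}{q}\right)$ ($k{\left(q \right)} = q \left(\frac{1}{q} - 5\right) = q \left(-5 + \frac{1}{q}\right)$)
$\left(-151 + k{\left(y{\left(-4 \right)} \right)}\right)^{2} = \left(-151 + \left(1 - -20\right)\right)^{2} = \left(-151 + \left(1 + 20\right)\right)^{2} = \left(-151 + 21\right)^{2} = \left(-130\right)^{2} = 16900$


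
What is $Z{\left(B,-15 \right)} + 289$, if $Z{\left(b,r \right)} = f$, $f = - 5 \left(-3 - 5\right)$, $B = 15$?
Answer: $329$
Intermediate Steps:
$f = 40$ ($f = \left(-5\right) \left(-8\right) = 40$)
$Z{\left(b,r \right)} = 40$
$Z{\left(B,-15 \right)} + 289 = 40 + 289 = 329$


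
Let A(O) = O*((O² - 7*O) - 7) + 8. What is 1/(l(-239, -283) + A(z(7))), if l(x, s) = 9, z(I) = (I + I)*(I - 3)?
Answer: 1/153289 ≈ 6.5236e-6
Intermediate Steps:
z(I) = 2*I*(-3 + I) (z(I) = (2*I)*(-3 + I) = 2*I*(-3 + I))
A(O) = 8 + O*(-7 + O² - 7*O) (A(O) = O*(-7 + O² - 7*O) + 8 = 8 + O*(-7 + O² - 7*O))
1/(l(-239, -283) + A(z(7))) = 1/(9 + (8 + (2*7*(-3 + 7))³ - 14*7*(-3 + 7) - 7*196*(-3 + 7)²)) = 1/(9 + (8 + (2*7*4)³ - 14*7*4 - 7*(2*7*4)²)) = 1/(9 + (8 + 56³ - 7*56 - 7*56²)) = 1/(9 + (8 + 175616 - 392 - 7*3136)) = 1/(9 + (8 + 175616 - 392 - 21952)) = 1/(9 + 153280) = 1/153289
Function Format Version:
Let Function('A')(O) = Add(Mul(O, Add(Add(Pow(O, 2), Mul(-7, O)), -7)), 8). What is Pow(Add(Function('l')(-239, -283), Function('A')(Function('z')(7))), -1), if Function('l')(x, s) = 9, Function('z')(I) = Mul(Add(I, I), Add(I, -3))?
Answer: Rational(1, 153289) ≈ 6.5236e-6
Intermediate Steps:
Function('z')(I) = Mul(2, I, Add(-3, I)) (Function('z')(I) = Mul(Mul(2, I), Add(-3, I)) = Mul(2, I, Add(-3, I)))
Function('A')(O) = Add(8, Mul(O, Add(-7, Pow(O, 2), Mul(-7, O)))) (Function('A')(O) = Add(Mul(O, Add(-7, Pow(O, 2), Mul(-7, O))), 8) = Add(8, Mul(O, Add(-7, Pow(O, 2), Mul(-7, O)))))
Pow(Add(Function('l')(-239, -283), Function('A')(Function('z')(7))), -1) = Pow(Add(9, Add(8, Pow(Mul(2, 7, Add(-3, 7)), 3), Mul(-7, Mul(2, 7, Add(-3, 7))), Mul(-7, Pow(Mul(2, 7, Add(-3, 7)), 2)))), -1) = Pow(Add(9, Add(8, Pow(Mul(2, 7, 4), 3), Mul(-7, Mul(2, 7, 4)), Mul(-7, Pow(Mul(2, 7, 4), 2)))), -1) = Pow(Add(9, Add(8, Pow(56, 3), Mul(-7, 56), Mul(-7, Pow(56, 2)))), -1) = Pow(Add(9, Add(8, 175616, -392, Mul(-7, 3136))), -1) = Pow(Add(9, Add(8, 175616, -392, -21952)), -1) = Pow(Add(9, 153280), -1) = Pow(153289, -1) = Rational(1, 153289)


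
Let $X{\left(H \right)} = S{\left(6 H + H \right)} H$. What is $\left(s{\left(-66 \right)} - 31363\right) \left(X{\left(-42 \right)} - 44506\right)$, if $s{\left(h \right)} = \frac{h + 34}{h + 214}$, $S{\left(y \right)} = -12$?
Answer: $\frac{51061636878}{37} \approx 1.38 \cdot 10^{9}$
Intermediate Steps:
$s{\left(h \right)} = \frac{34 + h}{214 + h}$
$X{\left(H \right)} = - 12 H$
$\left(s{\left(-66 \right)} - 31363\right) \left(X{\left(-42 \right)} - 44506\right) = \left(\frac{34 - 66}{214 - 66} - 31363\right) \left(\left(-12\right) \left(-42\right) - 44506\right) = \left(\frac{1}{148} \left(-32\right) - 31363\right) \left(504 - 44506\right) = \left(\frac{1}{148} \left(-32\right) - 31363\right) \left(-44002\right) = \left(- \frac{8}{37} - 31363\right) \left(-44002\right) = \left(- \frac{1160439}{37}\right) \left(-44002\right) = \frac{51061636878}{37}$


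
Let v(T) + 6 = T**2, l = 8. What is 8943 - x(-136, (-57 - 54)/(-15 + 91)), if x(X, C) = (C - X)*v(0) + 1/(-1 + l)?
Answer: 2593525/266 ≈ 9750.1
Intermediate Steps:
v(T) = -6 + T**2
x(X, C) = 1/7 - 6*C + 6*X (x(X, C) = (C - X)*(-6 + 0**2) + 1/(-1 + 8) = (C - X)*(-6 + 0) + 1/7 = (C - X)*(-6) + 1/7 = (-6*C + 6*X) + 1/7 = 1/7 - 6*C + 6*X)
8943 - x(-136, (-57 - 54)/(-15 + 91)) = 8943 - (1/7 - 6*(-57 - 54)/(-15 + 91) + 6*(-136)) = 8943 - (1/7 - (-666)/76 - 816) = 8943 - (1/7 - 6*(-111/76) - 816) = 8943 - (1/7 + 333/38 - 816) = 8943 - 1*(-214687/266) = 8943 + 214687/266 = 2593525/266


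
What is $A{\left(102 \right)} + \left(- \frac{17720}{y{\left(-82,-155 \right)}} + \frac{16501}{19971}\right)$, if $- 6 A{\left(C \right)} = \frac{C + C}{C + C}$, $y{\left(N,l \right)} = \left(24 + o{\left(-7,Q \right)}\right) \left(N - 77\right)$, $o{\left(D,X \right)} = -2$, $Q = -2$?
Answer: $\frac{133321175}{23286186} \approx 5.7253$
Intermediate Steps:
$y{\left(N,l \right)} = -1694 + 22 N$ ($y{\left(N,l \right)} = \left(24 - 2\right) \left(N - 77\right) = 22 \left(-77 + N\right) = -1694 + 22 N$)
$A{\left(C \right)} = - \frac{1}{6}$ ($A{\left(C \right)} = - \frac{\left(C + C\right) \frac{1}{C + C}}{6} = - \frac{2 C \frac{1}{2 C}}{6} = \left(- \frac{1}{6}\right) 1 = - \frac{1}{6}$)
$A{\left(102 \right)} + \left(- \frac{17720}{y{\left(-82,-155 \right)}} + \frac{16501}{19971}\right) = - \frac{1}{6} - \left(- \frac{16501}{19971} + \frac{17720}{-1694 + 22 \left(-82\right)}\right) = - \frac{1}{6} - \left(- \frac{16501}{19971} + \frac{17720}{-1694 - 1804}\right) = - \frac{1}{6} - \left(- \frac{16501}{19971} + \frac{17720}{-3498}\right) = - \frac{1}{6} + \left(\left(-17720\right) \left(- \frac{1}{3498}\right) + \frac{16501}{19971}\right) = - \frac{1}{6} + \left(\frac{8860}{1749} + \frac{16501}{19971}\right) = - \frac{1}{6} + \frac{68601103}{11643093} = \frac{133321175}{23286186}$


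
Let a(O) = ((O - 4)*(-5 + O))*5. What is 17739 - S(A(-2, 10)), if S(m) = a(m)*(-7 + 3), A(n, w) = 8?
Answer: 17979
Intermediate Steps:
a(O) = 5*(-5 + O)*(-4 + O) (a(O) = ((-4 + O)*(-5 + O))*5 = ((-5 + O)*(-4 + O))*5 = 5*(-5 + O)*(-4 + O))
S(m) = -400 - 20*m² + 180*m (S(m) = (100 - 45*m + 5*m²)*(-7 + 3) = (100 - 45*m + 5*m²)*(-4) = -400 - 20*m² + 180*m)
17739 - S(A(-2, 10)) = 17739 - (-400 - 20*8² + 180*8) = 17739 - (-400 - 20*64 + 1440) = 17739 - (-400 - 1280 + 1440) = 17739 - 1*(-240) = 17739 + 240 = 17979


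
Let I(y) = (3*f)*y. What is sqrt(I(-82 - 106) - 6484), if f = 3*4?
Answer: 2*I*sqrt(3313) ≈ 115.12*I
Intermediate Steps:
f = 12
I(y) = 36*y (I(y) = (3*12)*y = 36*y)
sqrt(I(-82 - 106) - 6484) = sqrt(36*(-82 - 106) - 6484) = sqrt(36*(-188) - 6484) = sqrt(-6768 - 6484) = sqrt(-13252) = 2*I*sqrt(3313)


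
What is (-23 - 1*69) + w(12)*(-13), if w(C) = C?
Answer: -248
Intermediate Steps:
(-23 - 1*69) + w(12)*(-13) = (-23 - 1*69) + 12*(-13) = (-23 - 69) - 156 = -92 - 156 = -248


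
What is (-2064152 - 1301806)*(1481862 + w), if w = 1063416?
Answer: -8567298846324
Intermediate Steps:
(-2064152 - 1301806)*(1481862 + w) = (-2064152 - 1301806)*(1481862 + 1063416) = -3365958*2545278 = -8567298846324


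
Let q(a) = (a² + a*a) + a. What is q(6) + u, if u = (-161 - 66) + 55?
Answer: -94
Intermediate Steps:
u = -172 (u = -227 + 55 = -172)
q(a) = a + 2*a² (q(a) = (a² + a²) + a = 2*a² + a = a + 2*a²)
q(6) + u = 6*(1 + 2*6) - 172 = 6*(1 + 12) - 172 = 6*13 - 172 = 78 - 172 = -94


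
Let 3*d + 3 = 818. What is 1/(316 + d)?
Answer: 3/1763 ≈ 0.0017016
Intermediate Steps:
d = 815/3 (d = -1 + (1/3)*818 = -1 + 818/3 = 815/3 ≈ 271.67)
1/(316 + d) = 1/(316 + 815/3) = 1/(1763/3) = 3/1763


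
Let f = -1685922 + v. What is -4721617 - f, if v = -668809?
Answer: -2366886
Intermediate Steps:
f = -2354731 (f = -1685922 - 668809 = -2354731)
-4721617 - f = -4721617 - 1*(-2354731) = -4721617 + 2354731 = -2366886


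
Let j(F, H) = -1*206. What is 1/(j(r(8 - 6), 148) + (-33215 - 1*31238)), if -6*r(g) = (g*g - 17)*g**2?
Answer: -1/64659 ≈ -1.5466e-5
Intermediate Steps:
r(g) = -g**2*(-17 + g**2)/6 (r(g) = -(g*g - 17)*g**2/6 = -(g**2 - 17)*g**2/6 = -(-17 + g**2)*g**2/6 = -g**2*(-17 + g**2)/6)
j(F, H) = -206
1/(j(r(8 - 6), 148) + (-33215 - 1*31238)) = 1/(-206 + (-33215 - 1*31238)) = 1/(-206 + (-33215 - 31238)) = 1/(-206 - 64453) = 1/(-64659) = -1/64659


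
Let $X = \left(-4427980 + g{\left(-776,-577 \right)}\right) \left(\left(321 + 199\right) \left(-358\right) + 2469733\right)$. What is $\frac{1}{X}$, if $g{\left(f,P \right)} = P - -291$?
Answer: $- \frac{1}{10112268674418} \approx -9.889 \cdot 10^{-14}$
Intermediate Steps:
$g{\left(f,P \right)} = 291 + P$ ($g{\left(f,P \right)} = P + 291 = 291 + P$)
$X = -10112268674418$ ($X = \left(-4427980 + \left(291 - 577\right)\right) \left(\left(321 + 199\right) \left(-358\right) + 2469733\right) = \left(-4427980 - 286\right) \left(520 \left(-358\right) + 2469733\right) = - 4428266 \left(-186160 + 2469733\right) = \left(-4428266\right) 2283573 = -10112268674418$)
$\frac{1}{X} = \frac{1}{-10112268674418} = - \frac{1}{10112268674418}$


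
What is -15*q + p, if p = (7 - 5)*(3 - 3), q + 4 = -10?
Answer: 210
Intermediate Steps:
q = -14 (q = -4 - 10 = -14)
p = 0 (p = 2*0 = 0)
-15*q + p = -15*(-14) + 0 = 210 + 0 = 210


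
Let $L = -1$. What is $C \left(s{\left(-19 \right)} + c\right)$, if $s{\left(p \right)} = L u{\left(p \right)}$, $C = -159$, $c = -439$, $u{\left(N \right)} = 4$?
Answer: $70437$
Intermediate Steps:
$s{\left(p \right)} = -4$ ($s{\left(p \right)} = \left(-1\right) 4 = -4$)
$C \left(s{\left(-19 \right)} + c\right) = - 159 \left(-4 - 439\right) = \left(-159\right) \left(-443\right) = 70437$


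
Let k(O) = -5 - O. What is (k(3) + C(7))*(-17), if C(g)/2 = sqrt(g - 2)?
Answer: 136 - 34*sqrt(5) ≈ 59.974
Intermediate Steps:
C(g) = 2*sqrt(-2 + g) (C(g) = 2*sqrt(g - 2) = 2*sqrt(-2 + g))
(k(3) + C(7))*(-17) = ((-5 - 1*3) + 2*sqrt(-2 + 7))*(-17) = ((-5 - 3) + 2*sqrt(5))*(-17) = (-8 + 2*sqrt(5))*(-17) = 136 - 34*sqrt(5)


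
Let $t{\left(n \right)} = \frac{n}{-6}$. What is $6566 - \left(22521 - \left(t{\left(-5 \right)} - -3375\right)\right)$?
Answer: $- \frac{75475}{6} \approx -12579.0$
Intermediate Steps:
$t{\left(n \right)} = - \frac{n}{6}$ ($t{\left(n \right)} = n \left(- \frac{1}{6}\right) = - \frac{n}{6}$)
$6566 - \left(22521 - \left(t{\left(-5 \right)} - -3375\right)\right) = 6566 - \left(22521 - \left(\left(- \frac{1}{6}\right) \left(-5\right) - -3375\right)\right) = 6566 - \left(22521 - \left(\frac{5}{6} + 3375\right)\right) = 6566 - \left(22521 - \frac{20255}{6}\right) = 6566 - \frac{114871}{6} = - \frac{75475}{6}$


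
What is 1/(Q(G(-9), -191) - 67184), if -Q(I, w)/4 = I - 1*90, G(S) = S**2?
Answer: -1/67148 ≈ -1.4892e-5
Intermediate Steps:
Q(I, w) = 360 - 4*I (Q(I, w) = -4*(I - 1*90) = -4*(I - 90) = -4*(-90 + I) = 360 - 4*I)
1/(Q(G(-9), -191) - 67184) = 1/((360 - 4*(-9)**2) - 67184) = 1/((360 - 4*81) - 67184) = 1/((360 - 324) - 67184) = 1/(36 - 67184) = 1/(-67148) = -1/67148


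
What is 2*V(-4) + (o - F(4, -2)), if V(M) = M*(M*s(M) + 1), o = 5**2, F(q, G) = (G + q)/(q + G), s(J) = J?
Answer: -112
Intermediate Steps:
F(q, G) = 1 (F(q, G) = (G + q)/(G + q) = 1)
o = 25
V(M) = M*(1 + M**2) (V(M) = M*(M*M + 1) = M*(M**2 + 1) = M*(1 + M**2))
2*V(-4) + (o - F(4, -2)) = 2*(-4 + (-4)**3) + (25 - 1*1) = 2*(-4 - 64) + (25 - 1) = 2*(-68) + 24 = -136 + 24 = -112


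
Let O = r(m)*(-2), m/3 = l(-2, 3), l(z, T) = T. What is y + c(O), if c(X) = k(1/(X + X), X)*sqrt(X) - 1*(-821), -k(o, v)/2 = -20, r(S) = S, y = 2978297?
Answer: 2979118 + 120*I*sqrt(2) ≈ 2.9791e+6 + 169.71*I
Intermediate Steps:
m = 9 (m = 3*3 = 9)
k(o, v) = 40 (k(o, v) = -2*(-20) = 40)
O = -18 (O = 9*(-2) = -18)
c(X) = 821 + 40*sqrt(X) (c(X) = 40*sqrt(X) - 1*(-821) = 40*sqrt(X) + 821 = 821 + 40*sqrt(X))
y + c(O) = 2978297 + (821 + 40*sqrt(-18)) = 2978297 + (821 + 40*(3*I*sqrt(2))) = 2978297 + (821 + 120*I*sqrt(2)) = 2979118 + 120*I*sqrt(2)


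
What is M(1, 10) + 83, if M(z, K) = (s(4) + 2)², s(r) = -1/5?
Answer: 2156/25 ≈ 86.240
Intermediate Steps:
s(r) = -⅕ (s(r) = -1*⅕ = -⅕)
M(z, K) = 81/25 (M(z, K) = (-⅕ + 2)² = (9/5)² = 81/25)
M(1, 10) + 83 = 81/25 + 83 = 2156/25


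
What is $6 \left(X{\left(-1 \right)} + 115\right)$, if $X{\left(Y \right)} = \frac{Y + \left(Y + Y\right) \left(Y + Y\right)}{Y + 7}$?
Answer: $693$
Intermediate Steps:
$X{\left(Y \right)} = \frac{Y + 4 Y^{2}}{7 + Y}$ ($X{\left(Y \right)} = \frac{Y + 2 Y 2 Y}{7 + Y} = \frac{Y + 4 Y^{2}}{7 + Y}$)
$6 \left(X{\left(-1 \right)} + 115\right) = 6 \left(- \frac{1 + 4 \left(-1\right)}{7 - 1} + 115\right) = 6 \left(- \frac{1 - 4}{6} + 115\right) = 6 \left(\left(-1\right) \frac{1}{6} \left(-3\right) + 115\right) = 6 \left(\frac{1}{2} + 115\right) = 6 \cdot \frac{231}{2} = 693$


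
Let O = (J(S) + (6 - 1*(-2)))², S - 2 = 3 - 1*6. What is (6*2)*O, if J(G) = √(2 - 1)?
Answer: 972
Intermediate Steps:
S = -1 (S = 2 + (3 - 1*6) = 2 + (3 - 6) = 2 - 3 = -1)
J(G) = 1 (J(G) = √1 = 1)
O = 81 (O = (1 + (6 - 1*(-2)))² = (1 + (6 + 2))² = (1 + 8)² = 9² = 81)
(6*2)*O = (6*2)*81 = 12*81 = 972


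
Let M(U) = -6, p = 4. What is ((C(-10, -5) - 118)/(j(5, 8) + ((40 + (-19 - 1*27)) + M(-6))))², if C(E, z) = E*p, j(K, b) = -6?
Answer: 6241/81 ≈ 77.049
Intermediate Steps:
C(E, z) = 4*E (C(E, z) = E*4 = 4*E)
((C(-10, -5) - 118)/(j(5, 8) + ((40 + (-19 - 1*27)) + M(-6))))² = ((4*(-10) - 118)/(-6 + ((40 + (-19 - 1*27)) - 6)))² = ((-40 - 118)/(-6 + ((40 + (-19 - 27)) - 6)))² = (-158/(-6 + ((40 - 46) - 6)))² = (-158/(-6 + (-6 - 6)))² = (-158/(-6 - 12))² = (-158/(-18))² = (-158*(-1/18))² = (79/9)² = 6241/81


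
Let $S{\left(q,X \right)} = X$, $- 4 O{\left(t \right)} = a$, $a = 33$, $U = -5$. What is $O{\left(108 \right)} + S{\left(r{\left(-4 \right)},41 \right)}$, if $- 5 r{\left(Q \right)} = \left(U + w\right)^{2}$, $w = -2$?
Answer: $\frac{131}{4} \approx 32.75$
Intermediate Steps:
$O{\left(t \right)} = - \frac{33}{4}$ ($O{\left(t \right)} = \left(- \frac{1}{4}\right) 33 = - \frac{33}{4}$)
$r{\left(Q \right)} = - \frac{49}{5}$ ($r{\left(Q \right)} = - \frac{\left(-5 - 2\right)^{2}}{5} = - \frac{\left(-7\right)^{2}}{5} = \left(- \frac{1}{5}\right) 49 = - \frac{49}{5}$)
$O{\left(108 \right)} + S{\left(r{\left(-4 \right)},41 \right)} = - \frac{33}{4} + 41 = \frac{131}{4}$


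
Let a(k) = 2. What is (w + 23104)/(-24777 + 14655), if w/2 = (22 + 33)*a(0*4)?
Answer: -1666/723 ≈ -2.3043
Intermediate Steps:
w = 220 (w = 2*((22 + 33)*2) = 2*(55*2) = 2*110 = 220)
(w + 23104)/(-24777 + 14655) = (220 + 23104)/(-24777 + 14655) = 23324/(-10122) = 23324*(-1/10122) = -1666/723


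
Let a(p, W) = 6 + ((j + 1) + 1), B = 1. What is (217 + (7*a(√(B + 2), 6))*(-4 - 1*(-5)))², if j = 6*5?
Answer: 233289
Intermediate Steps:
j = 30
a(p, W) = 38 (a(p, W) = 6 + ((30 + 1) + 1) = 6 + (31 + 1) = 6 + 32 = 38)
(217 + (7*a(√(B + 2), 6))*(-4 - 1*(-5)))² = (217 + (7*38)*(-4 - 1*(-5)))² = (217 + 266*(-4 + 5))² = (217 + 266*1)² = (217 + 266)² = 483² = 233289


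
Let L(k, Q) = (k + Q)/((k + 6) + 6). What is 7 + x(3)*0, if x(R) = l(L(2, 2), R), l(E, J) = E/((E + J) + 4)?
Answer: 7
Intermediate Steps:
L(k, Q) = (Q + k)/(12 + k) (L(k, Q) = (Q + k)/((6 + k) + 6) = (Q + k)/(12 + k))
l(E, J) = E/(4 + E + J)
x(R) = 2/(7*(30/7 + R)) (x(R) = ((2 + 2)/(12 + 2))/(4 + (2 + 2)/(12 + 2) + R) = (4/14)/(4 + 4/14 + R) = ((1/14)*4)/(4 + (1/14)*4 + R) = 2/(7*(4 + 2/7 + R)) = 2/(7*(30/7 + R)))
7 + x(3)*0 = 7 + (2/(30 + 7*3))*0 = 7 + (2/(30 + 21))*0 = 7 + (2/51)*0 = 7 + 0 = 7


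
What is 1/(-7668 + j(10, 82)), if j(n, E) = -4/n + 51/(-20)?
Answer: -20/153419 ≈ -0.00013036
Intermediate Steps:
j(n, E) = -51/20 - 4/n (j(n, E) = -4/n + 51*(-1/20) = -4/n - 51/20 = -51/20 - 4/n)
1/(-7668 + j(10, 82)) = 1/(-7668 + (-51/20 - 4/10)) = 1/(-7668 + (-51/20 - 4*1/10)) = 1/(-7668 + (-51/20 - 2/5)) = 1/(-7668 - 59/20) = 1/(-153419/20) = -20/153419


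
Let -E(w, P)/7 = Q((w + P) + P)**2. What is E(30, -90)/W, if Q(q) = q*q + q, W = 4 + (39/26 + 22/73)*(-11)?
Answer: 510511995000/2309 ≈ 2.2110e+8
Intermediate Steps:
W = -2309/146 (W = 4 + (39*(1/26) + 22*(1/73))*(-11) = 4 + (3/2 + 22/73)*(-11) = 4 + (263/146)*(-11) = 4 - 2893/146 = -2309/146 ≈ -15.815)
Q(q) = q + q**2 (Q(q) = q**2 + q = q + q**2)
E(w, P) = -7*(w + 2*P)**2*(1 + w + 2*P)**2 (E(w, P) = -7*(1 + ((w + P) + P))**2*((w + P) + P)**2 = -7*(1 + ((P + w) + P))**2*((P + w) + P)**2 = -7*(1 + (w + 2*P))**2*(w + 2*P)**2 = -7*(w + 2*P)**2*(1 + w + 2*P)**2)
E(30, -90)/W = (-7*(30 + 2*(-90))**2*(1 + 30 + 2*(-90))**2)/(-2309/146) = -7*(30 - 180)**2*(1 + 30 - 180)**2*(-146/2309) = -7*(-150)**2*(-149)**2*(-146/2309) = -7*22500*22201*(-146/2309) = -3496657500*(-146/2309) = 510511995000/2309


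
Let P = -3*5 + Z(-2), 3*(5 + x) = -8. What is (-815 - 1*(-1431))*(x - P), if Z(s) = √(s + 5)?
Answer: 13552/3 - 616*√3 ≈ 3450.4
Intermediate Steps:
Z(s) = √(5 + s)
x = -23/3 (x = -5 + (⅓)*(-8) = -5 - 8/3 = -23/3 ≈ -7.6667)
P = -15 + √3 (P = -3*5 + √(5 - 2) = -15 + √3 ≈ -13.268)
(-815 - 1*(-1431))*(x - P) = (-815 - 1*(-1431))*(-23/3 - (-15 + √3)) = (-815 + 1431)*(-23/3 + (15 - √3)) = 616*(22/3 - √3) = 13552/3 - 616*√3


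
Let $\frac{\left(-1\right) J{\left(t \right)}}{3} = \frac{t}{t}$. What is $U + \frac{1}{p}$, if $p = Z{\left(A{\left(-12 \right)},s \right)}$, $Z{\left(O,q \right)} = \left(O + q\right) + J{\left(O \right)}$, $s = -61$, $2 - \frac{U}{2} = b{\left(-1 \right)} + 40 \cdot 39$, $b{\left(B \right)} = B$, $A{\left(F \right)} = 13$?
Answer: $- \frac{158815}{51} \approx -3114.0$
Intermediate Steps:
$J{\left(t \right)} = -3$ ($J{\left(t \right)} = - 3 \frac{t}{t} = \left(-3\right) 1 = -3$)
$U = -3114$ ($U = 4 - 2 \left(-1 + 40 \cdot 39\right) = 4 - 2 \left(-1 + 1560\right) = 4 - 3118 = -3114$)
$Z{\left(O,q \right)} = -3 + O + q$ ($Z{\left(O,q \right)} = \left(O + q\right) - 3 = -3 + O + q$)
$p = -51$ ($p = -3 + 13 - 61 = -51$)
$U + \frac{1}{p} = -3114 + \frac{1}{-51} = -3114 - \frac{1}{51} = - \frac{158815}{51}$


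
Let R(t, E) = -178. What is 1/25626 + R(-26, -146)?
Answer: -4561427/25626 ≈ -178.00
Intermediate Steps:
1/25626 + R(-26, -146) = 1/25626 - 178 = -4561427/25626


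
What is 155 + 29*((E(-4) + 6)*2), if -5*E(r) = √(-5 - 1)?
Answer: 503 - 58*I*√6/5 ≈ 503.0 - 28.414*I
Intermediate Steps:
E(r) = -I*√6/5 (E(r) = -√(-5 - 1)/5 = -I*√6/5)
155 + 29*((E(-4) + 6)*2) = 155 + 29*((-I*√6/5 + 6)*2) = 155 + 29*((6 - I*√6/5)*2) = 155 + 29*(12 - 2*I*√6/5) = 155 + (348 - 58*I*√6/5) = 503 - 58*I*√6/5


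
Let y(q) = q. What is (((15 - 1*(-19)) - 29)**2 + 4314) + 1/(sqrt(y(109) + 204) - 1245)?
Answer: 6724199123/1549712 - sqrt(313)/1549712 ≈ 4339.0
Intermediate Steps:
(((15 - 1*(-19)) - 29)**2 + 4314) + 1/(sqrt(y(109) + 204) - 1245) = (((15 - 1*(-19)) - 29)**2 + 4314) + 1/(sqrt(109 + 204) - 1245) = (((15 + 19) - 29)**2 + 4314) + 1/(sqrt(313) - 1245) = ((34 - 29)**2 + 4314) + 1/(-1245 + sqrt(313)) = (5**2 + 4314) + 1/(-1245 + sqrt(313)) = (25 + 4314) + 1/(-1245 + sqrt(313)) = 4339 + 1/(-1245 + sqrt(313))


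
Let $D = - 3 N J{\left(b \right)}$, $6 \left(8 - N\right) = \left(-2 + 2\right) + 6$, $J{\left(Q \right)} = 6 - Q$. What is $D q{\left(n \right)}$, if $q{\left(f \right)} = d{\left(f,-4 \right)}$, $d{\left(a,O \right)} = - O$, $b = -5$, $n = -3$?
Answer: $-924$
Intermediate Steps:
$N = 7$ ($N = 8 - \frac{\left(-2 + 2\right) + 6}{6} = 8 - \frac{0 + 6}{6} = 8 - 1 = 7$)
$q{\left(f \right)} = 4$ ($q{\left(f \right)} = \left(-1\right) \left(-4\right) = 4$)
$D = -231$ ($D = \left(-3\right) 7 \left(6 - -5\right) = - 21 \left(6 + 5\right) = \left(-21\right) 11 = -231$)
$D q{\left(n \right)} = \left(-231\right) 4 = -924$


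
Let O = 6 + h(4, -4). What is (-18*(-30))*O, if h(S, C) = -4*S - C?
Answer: -3240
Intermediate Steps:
h(S, C) = -C - 4*S
O = -6 (O = 6 + (-1*(-4) - 4*4) = 6 + (4 - 16) = 6 - 12 = -6)
(-18*(-30))*O = -18*(-30)*(-6) = 540*(-6) = -3240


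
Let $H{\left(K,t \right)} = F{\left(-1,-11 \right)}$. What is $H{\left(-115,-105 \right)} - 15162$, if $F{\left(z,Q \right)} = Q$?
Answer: $-15173$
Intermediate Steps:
$H{\left(K,t \right)} = -11$
$H{\left(-115,-105 \right)} - 15162 = -11 - 15162 = -15173$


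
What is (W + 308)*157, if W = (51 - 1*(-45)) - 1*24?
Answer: 59660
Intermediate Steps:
W = 72 (W = (51 + 45) - 24 = 96 - 24 = 72)
(W + 308)*157 = (72 + 308)*157 = 380*157 = 59660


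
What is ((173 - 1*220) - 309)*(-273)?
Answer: 97188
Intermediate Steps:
((173 - 1*220) - 309)*(-273) = ((173 - 220) - 309)*(-273) = (-47 - 309)*(-273) = -356*(-273) = 97188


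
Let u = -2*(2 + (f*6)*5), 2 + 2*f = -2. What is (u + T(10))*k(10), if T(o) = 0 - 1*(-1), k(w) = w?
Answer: 1170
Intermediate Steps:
f = -2 (f = -1 + (1/2)*(-2) = -1 - 1 = -2)
T(o) = 1 (T(o) = 0 + 1 = 1)
u = 116 (u = -2*(2 - 2*6*5) = -2*(2 - 12*5) = -2*(2 - 60) = -2*(-58) = 116)
(u + T(10))*k(10) = (116 + 1)*10 = 117*10 = 1170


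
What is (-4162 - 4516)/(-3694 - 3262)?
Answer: 4339/3478 ≈ 1.2476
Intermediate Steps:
(-4162 - 4516)/(-3694 - 3262) = -8678/(-6956) = -8678*(-1/6956) = 4339/3478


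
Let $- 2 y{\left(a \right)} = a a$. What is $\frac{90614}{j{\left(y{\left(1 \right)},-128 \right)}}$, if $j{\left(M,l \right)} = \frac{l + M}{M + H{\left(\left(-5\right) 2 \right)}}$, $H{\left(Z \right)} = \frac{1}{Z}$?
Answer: $\frac{543684}{1285} \approx 423.1$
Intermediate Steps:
$y{\left(a \right)} = - \frac{a^{2}}{2}$ ($y{\left(a \right)} = - \frac{a a}{2} = - \frac{a^{2}}{2}$)
$j{\left(M,l \right)} = \frac{M + l}{- \frac{1}{10} + M}$ ($j{\left(M,l \right)} = \frac{l + M}{M + \frac{1}{\left(-5\right) 2}} = \frac{M + l}{M + \frac{1}{-10}} = \frac{M + l}{M - \frac{1}{10}} = \frac{M + l}{- \frac{1}{10} + M}$)
$\frac{90614}{j{\left(y{\left(1 \right)},-128 \right)}} = \frac{90614}{10 \frac{1}{-1 + 10 \left(- \frac{1^{2}}{2}\right)} \left(- \frac{1^{2}}{2} - 128\right)} = \frac{90614}{10 \frac{1}{-1 + 10 \left(\left(- \frac{1}{2}\right) 1\right)} \left(\left(- \frac{1}{2}\right) 1 - 128\right)} = \frac{90614}{10 \frac{1}{-1 + 10 \left(- \frac{1}{2}\right)} \left(- \frac{1}{2} - 128\right)} = \frac{90614}{10 \frac{1}{-1 - 5} \left(- \frac{257}{2}\right)} = \frac{90614}{10 \frac{1}{-6} \left(- \frac{257}{2}\right)} = \frac{90614}{10 \left(- \frac{1}{6}\right) \left(- \frac{257}{2}\right)} = \frac{90614}{\frac{1285}{6}} = 90614 \cdot \frac{6}{1285} = \frac{543684}{1285}$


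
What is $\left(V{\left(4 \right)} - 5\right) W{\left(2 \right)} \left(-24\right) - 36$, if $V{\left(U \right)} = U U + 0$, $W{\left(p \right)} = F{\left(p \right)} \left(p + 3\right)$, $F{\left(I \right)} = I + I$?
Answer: $-5316$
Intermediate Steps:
$F{\left(I \right)} = 2 I$
$W{\left(p \right)} = 2 p \left(3 + p\right)$ ($W{\left(p \right)} = 2 p \left(p + 3\right) = 2 p \left(3 + p\right)$)
$V{\left(U \right)} = U^{2}$ ($V{\left(U \right)} = U^{2} + 0 = U^{2}$)
$\left(V{\left(4 \right)} - 5\right) W{\left(2 \right)} \left(-24\right) - 36 = \left(4^{2} - 5\right) 2 \cdot 2 \left(3 + 2\right) \left(-24\right) - 36 = \left(16 - 5\right) 2 \cdot 2 \cdot 5 \left(-24\right) - 36 = 11 \cdot 20 \left(-24\right) - 36 = 220 \left(-24\right) - 36 = -5280 - 36 = -5316$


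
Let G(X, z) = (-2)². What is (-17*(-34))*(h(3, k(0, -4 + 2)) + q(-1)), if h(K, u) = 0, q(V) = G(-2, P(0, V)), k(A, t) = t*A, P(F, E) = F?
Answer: 2312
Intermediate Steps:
G(X, z) = 4
k(A, t) = A*t
q(V) = 4
(-17*(-34))*(h(3, k(0, -4 + 2)) + q(-1)) = (-17*(-34))*(0 + 4) = 578*4 = 2312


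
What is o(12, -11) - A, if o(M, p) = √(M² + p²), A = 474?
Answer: -474 + √265 ≈ -457.72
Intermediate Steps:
o(12, -11) - A = √(12² + (-11)²) - 1*474 = √(144 + 121) - 474 = √265 - 474 = -474 + √265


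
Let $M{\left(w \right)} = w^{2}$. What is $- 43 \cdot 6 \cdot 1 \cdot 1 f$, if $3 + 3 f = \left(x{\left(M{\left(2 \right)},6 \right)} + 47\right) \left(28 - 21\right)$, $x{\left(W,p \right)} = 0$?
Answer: $-28036$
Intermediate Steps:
$f = \frac{326}{3}$ ($f = -1 + \frac{\left(0 + 47\right) \left(28 - 21\right)}{3} = -1 + \frac{47 \cdot 7}{3} = -1 + \frac{1}{3} \cdot 329 = -1 + \frac{329}{3} = \frac{326}{3} \approx 108.67$)
$- 43 \cdot 6 \cdot 1 \cdot 1 f = - 43 \cdot 6 \cdot 1 \cdot 1 \cdot \frac{326}{3} = - 43 \cdot 6 \cdot 1 \cdot \frac{326}{3} = \left(-43\right) 6 \cdot \frac{326}{3} = \left(-258\right) \frac{326}{3} = -28036$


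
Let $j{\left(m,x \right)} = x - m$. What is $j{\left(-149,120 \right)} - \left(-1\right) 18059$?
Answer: $18328$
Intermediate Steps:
$j{\left(-149,120 \right)} - \left(-1\right) 18059 = \left(120 - -149\right) - \left(-1\right) 18059 = \left(120 + 149\right) - -18059 = 269 + 18059 = 18328$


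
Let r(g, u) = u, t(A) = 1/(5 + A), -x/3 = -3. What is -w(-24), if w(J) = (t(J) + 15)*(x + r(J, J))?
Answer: 4260/19 ≈ 224.21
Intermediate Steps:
x = 9 (x = -3*(-3) = 9)
w(J) = (9 + J)*(15 + 1/(5 + J)) (w(J) = (1/(5 + J) + 15)*(9 + J) = (15 + 1/(5 + J))*(9 + J) = (9 + J)*(15 + 1/(5 + J)))
-w(-24) = -(684 + 15*(-24)² + 211*(-24))/(5 - 24) = -(684 + 15*576 - 5064)/(-19) = -(-1)*(684 + 8640 - 5064)/19 = -(-1)*4260/19 = -1*(-4260/19) = 4260/19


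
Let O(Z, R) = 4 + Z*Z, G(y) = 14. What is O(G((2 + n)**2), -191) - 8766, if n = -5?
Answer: -8566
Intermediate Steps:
O(Z, R) = 4 + Z**2
O(G((2 + n)**2), -191) - 8766 = (4 + 14**2) - 8766 = (4 + 196) - 8766 = 200 - 8766 = -8566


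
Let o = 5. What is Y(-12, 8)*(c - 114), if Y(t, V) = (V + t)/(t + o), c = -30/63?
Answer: -9616/147 ≈ -65.415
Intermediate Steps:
c = -10/21 (c = -30*1/63 = -10/21 ≈ -0.47619)
Y(t, V) = (V + t)/(5 + t) (Y(t, V) = (V + t)/(t + 5) = (V + t)/(5 + t))
Y(-12, 8)*(c - 114) = ((8 - 12)/(5 - 12))*(-10/21 - 114) = (-4/(-7))*(-2404/21) = -⅐*(-4)*(-2404/21) = (4/7)*(-2404/21) = -9616/147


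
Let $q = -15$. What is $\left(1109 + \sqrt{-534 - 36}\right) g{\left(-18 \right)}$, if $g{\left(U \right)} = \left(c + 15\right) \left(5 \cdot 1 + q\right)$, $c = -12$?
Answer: $-33270 - 30 i \sqrt{570} \approx -33270.0 - 716.24 i$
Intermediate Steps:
$g{\left(U \right)} = -30$ ($g{\left(U \right)} = \left(-12 + 15\right) \left(5 \cdot 1 - 15\right) = 3 \left(5 - 15\right) = 3 \left(-10\right) = -30$)
$\left(1109 + \sqrt{-534 - 36}\right) g{\left(-18 \right)} = \left(1109 + \sqrt{-534 - 36}\right) \left(-30\right) = \left(1109 + \sqrt{-570}\right) \left(-30\right) = \left(1109 + i \sqrt{570}\right) \left(-30\right) = -33270 - 30 i \sqrt{570}$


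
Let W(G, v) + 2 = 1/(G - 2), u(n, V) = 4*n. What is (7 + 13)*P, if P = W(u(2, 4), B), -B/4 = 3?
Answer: -110/3 ≈ -36.667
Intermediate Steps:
B = -12 (B = -4*3 = -12)
W(G, v) = -2 + 1/(-2 + G) (W(G, v) = -2 + 1/(G - 2) = -2 + 1/(-2 + G))
P = -11/6 (P = (5 - 8*2)/(-2 + 4*2) = (5 - 2*8)/(-2 + 8) = (5 - 16)/6 = (⅙)*(-11) = -11/6 ≈ -1.8333)
(7 + 13)*P = (7 + 13)*(-11/6) = 20*(-11/6) = -110/3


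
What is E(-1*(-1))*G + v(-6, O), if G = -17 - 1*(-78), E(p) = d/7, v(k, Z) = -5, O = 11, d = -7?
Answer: -66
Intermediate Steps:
E(p) = -1 (E(p) = -7/7 = -7*⅐ = -1)
G = 61 (G = -17 + 78 = 61)
E(-1*(-1))*G + v(-6, O) = -1*61 - 5 = -61 - 5 = -66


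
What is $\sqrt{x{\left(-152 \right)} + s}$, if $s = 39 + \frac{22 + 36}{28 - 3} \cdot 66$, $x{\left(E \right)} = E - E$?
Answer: $\frac{\sqrt{4803}}{5} \approx 13.861$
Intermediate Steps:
$x{\left(E \right)} = 0$
$s = \frac{4803}{25}$ ($s = 39 + \frac{58}{25} \cdot 66 = 39 + \frac{3828}{25} = \frac{4803}{25} \approx 192.12$)
$\sqrt{x{\left(-152 \right)} + s} = \sqrt{0 + \frac{4803}{25}} = \sqrt{\frac{4803}{25}} = \frac{\sqrt{4803}}{5}$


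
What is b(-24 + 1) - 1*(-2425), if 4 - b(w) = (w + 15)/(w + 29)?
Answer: 7291/3 ≈ 2430.3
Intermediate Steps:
b(w) = 4 - (15 + w)/(29 + w) (b(w) = 4 - (w + 15)/(w + 29) = 4 - (15 + w)/(29 + w))
b(-24 + 1) - 1*(-2425) = (101 + 3*(-24 + 1))/(29 + (-24 + 1)) - 1*(-2425) = (101 + 3*(-23))/(29 - 23) + 2425 = (101 - 69)/6 + 2425 = (1/6)*32 + 2425 = 16/3 + 2425 = 7291/3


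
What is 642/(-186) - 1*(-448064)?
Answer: 13889877/31 ≈ 4.4806e+5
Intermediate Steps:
642/(-186) - 1*(-448064) = 642*(-1/186) + 448064 = -107/31 + 448064 = 13889877/31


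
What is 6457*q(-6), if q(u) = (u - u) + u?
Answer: -38742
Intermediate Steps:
q(u) = u (q(u) = 0 + u = u)
6457*q(-6) = 6457*(-6) = -38742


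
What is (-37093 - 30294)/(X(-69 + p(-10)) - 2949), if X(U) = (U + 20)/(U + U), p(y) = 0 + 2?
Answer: 9029858/395119 ≈ 22.854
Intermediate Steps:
p(y) = 2
X(U) = (20 + U)/(2*U) (X(U) = (20 + U)/((2*U)) = (20 + U)*(1/(2*U)) = (20 + U)/(2*U))
(-37093 - 30294)/(X(-69 + p(-10)) - 2949) = (-37093 - 30294)/((20 + (-69 + 2))/(2*(-69 + 2)) - 2949) = -67387/((½)*(20 - 67)/(-67) - 2949) = -67387/((½)*(-1/67)*(-47) - 2949) = -67387/(47/134 - 2949) = -67387/(-395119/134) = -67387*(-134/395119) = 9029858/395119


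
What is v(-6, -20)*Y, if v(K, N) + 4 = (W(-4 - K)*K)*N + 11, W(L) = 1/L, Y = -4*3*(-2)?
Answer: 1608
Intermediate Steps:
Y = 24 (Y = -12*(-2) = 24)
v(K, N) = 7 + K*N/(-4 - K) (v(K, N) = -4 + ((K/(-4 - K))*N + 11) = -4 + (K*N/(-4 - K) + 11) = -4 + (11 + K*N/(-4 - K)) = 7 + K*N/(-4 - K))
v(-6, -20)*Y = ((28 + 7*(-6) - 1*(-6)*(-20))/(4 - 6))*24 = ((28 - 42 - 120)/(-2))*24 = -1/2*(-134)*24 = 67*24 = 1608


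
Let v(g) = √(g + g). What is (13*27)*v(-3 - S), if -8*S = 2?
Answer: 351*I*√22/2 ≈ 823.17*I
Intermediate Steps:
S = -¼ (S = -⅛*2 = -¼ ≈ -0.25000)
v(g) = √2*√g (v(g) = √(2*g) = √2*√g)
(13*27)*v(-3 - S) = (13*27)*(√2*√(-3 - 1*(-¼))) = 351*(√2*√(-3 + ¼)) = 351*(√2*√(-11/4)) = 351*(√2*(I*√11/2)) = 351*(I*√22/2) = 351*I*√22/2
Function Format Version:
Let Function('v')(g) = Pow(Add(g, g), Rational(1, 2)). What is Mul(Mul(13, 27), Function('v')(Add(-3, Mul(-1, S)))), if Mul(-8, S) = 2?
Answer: Mul(Rational(351, 2), I, Pow(22, Rational(1, 2))) ≈ Mul(823.17, I)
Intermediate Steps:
S = Rational(-1, 4) (S = Mul(Rational(-1, 8), 2) = Rational(-1, 4) ≈ -0.25000)
Function('v')(g) = Mul(Pow(2, Rational(1, 2)), Pow(g, Rational(1, 2))) (Function('v')(g) = Pow(Mul(2, g), Rational(1, 2)) = Mul(Pow(2, Rational(1, 2)), Pow(g, Rational(1, 2))))
Mul(Mul(13, 27), Function('v')(Add(-3, Mul(-1, S)))) = Mul(Mul(13, 27), Mul(Pow(2, Rational(1, 2)), Pow(Add(-3, Mul(-1, Rational(-1, 4))), Rational(1, 2)))) = Mul(351, Mul(Pow(2, Rational(1, 2)), Pow(Add(-3, Rational(1, 4)), Rational(1, 2)))) = Mul(351, Mul(Pow(2, Rational(1, 2)), Pow(Rational(-11, 4), Rational(1, 2)))) = Mul(351, Mul(Pow(2, Rational(1, 2)), Mul(Rational(1, 2), I, Pow(11, Rational(1, 2))))) = Mul(351, Mul(Rational(1, 2), I, Pow(22, Rational(1, 2)))) = Mul(Rational(351, 2), I, Pow(22, Rational(1, 2)))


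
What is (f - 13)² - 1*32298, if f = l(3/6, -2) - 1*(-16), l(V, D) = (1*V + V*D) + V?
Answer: -32289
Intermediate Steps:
l(V, D) = 2*V + D*V (l(V, D) = (V + D*V) + V = 2*V + D*V)
f = 16 (f = (3/6)*(2 - 2) - 1*(-16) = (3*(⅙))*0 + 16 = (½)*0 + 16 = 0 + 16 = 16)
(f - 13)² - 1*32298 = (16 - 13)² - 1*32298 = 3² - 32298 = 9 - 32298 = -32289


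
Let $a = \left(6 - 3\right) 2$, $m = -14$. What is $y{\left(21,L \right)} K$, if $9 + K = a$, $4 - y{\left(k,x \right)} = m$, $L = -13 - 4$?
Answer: $-54$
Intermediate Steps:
$L = -17$ ($L = -13 - 4 = -17$)
$a = 6$ ($a = 3 \cdot 2 = 6$)
$y{\left(k,x \right)} = 18$ ($y{\left(k,x \right)} = 4 - -14 = 4 + 14 = 18$)
$K = -3$ ($K = -9 + 6 = -3$)
$y{\left(21,L \right)} K = 18 \left(-3\right) = -54$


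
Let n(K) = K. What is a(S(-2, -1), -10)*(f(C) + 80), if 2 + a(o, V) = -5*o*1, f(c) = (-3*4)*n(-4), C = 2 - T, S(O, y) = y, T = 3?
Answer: 384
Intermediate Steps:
C = -1 (C = 2 - 1*3 = 2 - 3 = -1)
f(c) = 48 (f(c) = -3*4*(-4) = -12*(-4) = 48)
a(o, V) = -2 - 5*o (a(o, V) = -2 - 5*o*1 = -2 - 5*o)
a(S(-2, -1), -10)*(f(C) + 80) = (-2 - 5*(-1))*(48 + 80) = (-2 + 5)*128 = 3*128 = 384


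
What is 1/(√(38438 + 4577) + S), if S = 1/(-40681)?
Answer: 40681/71187405879414 + 1654943761*√43015/71187405879414 ≈ 0.0048216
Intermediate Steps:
S = -1/40681 ≈ -2.4582e-5
1/(√(38438 + 4577) + S) = 1/(√(38438 + 4577) - 1/40681) = 1/(√43015 - 1/40681) = 1/(-1/40681 + √43015)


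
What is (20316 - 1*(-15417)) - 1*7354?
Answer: 28379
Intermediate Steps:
(20316 - 1*(-15417)) - 1*7354 = (20316 + 15417) - 7354 = 35733 - 7354 = 28379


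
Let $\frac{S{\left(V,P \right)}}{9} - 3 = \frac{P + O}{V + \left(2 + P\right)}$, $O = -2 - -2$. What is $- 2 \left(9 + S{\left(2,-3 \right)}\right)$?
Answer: $-18$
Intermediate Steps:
$O = 0$ ($O = -2 + 2 = 0$)
$S{\left(V,P \right)} = 27 + \frac{9 P}{2 + P + V}$ ($S{\left(V,P \right)} = 27 + 9 \frac{P + 0}{V + \left(2 + P\right)} = 27 + 9 \frac{P}{2 + P + V} = 27 + \frac{9 P}{2 + P + V}$)
$- 2 \left(9 + S{\left(2,-3 \right)}\right) = - 2 \left(9 + \frac{9 \left(6 + 3 \cdot 2 + 4 \left(-3\right)\right)}{2 - 3 + 2}\right) = - 2 \left(9 + \frac{9 \left(6 + 6 - 12\right)}{1}\right) = - 2 \left(9 + 9 \cdot 1 \cdot 0\right) = - 2 \left(9 + 0\right) = \left(-2\right) 9 = -18$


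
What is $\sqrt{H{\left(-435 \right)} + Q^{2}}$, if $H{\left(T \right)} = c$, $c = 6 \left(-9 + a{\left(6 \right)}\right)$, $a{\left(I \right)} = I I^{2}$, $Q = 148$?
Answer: $\sqrt{23146} \approx 152.14$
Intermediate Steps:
$a{\left(I \right)} = I^{3}$
$c = 1242$ ($c = 6 \left(-9 + 6^{3}\right) = 6 \left(-9 + 216\right) = 6 \cdot 207 = 1242$)
$H{\left(T \right)} = 1242$
$\sqrt{H{\left(-435 \right)} + Q^{2}} = \sqrt{1242 + 148^{2}} = \sqrt{1242 + 21904} = \sqrt{23146}$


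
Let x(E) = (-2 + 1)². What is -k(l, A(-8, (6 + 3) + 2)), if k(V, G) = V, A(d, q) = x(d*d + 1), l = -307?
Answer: 307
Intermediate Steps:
x(E) = 1 (x(E) = (-1)² = 1)
A(d, q) = 1
-k(l, A(-8, (6 + 3) + 2)) = -1*(-307) = 307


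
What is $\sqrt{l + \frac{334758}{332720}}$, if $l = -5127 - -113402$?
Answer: $\frac{\sqrt{749152201402610}}{83180} \approx 329.05$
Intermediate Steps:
$l = 108275$ ($l = -5127 + 113402 = 108275$)
$\sqrt{l + \frac{334758}{332720}} = \sqrt{108275 + \frac{334758}{332720}} = \sqrt{108275 + 334758 \cdot \frac{1}{332720}} = \sqrt{108275 + \frac{167379}{166360}} = \sqrt{\frac{18012796379}{166360}} = \frac{\sqrt{749152201402610}}{83180}$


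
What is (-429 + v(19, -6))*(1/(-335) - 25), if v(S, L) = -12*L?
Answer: 2990232/335 ≈ 8926.1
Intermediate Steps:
(-429 + v(19, -6))*(1/(-335) - 25) = (-429 - 12*(-6))*(1/(-335) - 25) = (-429 + 72)*(-1/335 - 25) = -357*(-8376/335) = 2990232/335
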